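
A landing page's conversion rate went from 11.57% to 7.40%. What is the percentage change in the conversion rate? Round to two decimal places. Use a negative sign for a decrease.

-36.04%

The change is 7.40 − 11.57 = -4.17 percentage points.
Relative to the original 11.57%, that is -4.17 ÷ 11.57 ≈ -36.04%.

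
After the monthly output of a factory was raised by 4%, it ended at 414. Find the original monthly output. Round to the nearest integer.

398

The overall multiplier applied was 1.04.
So the original monthly output was 414 ÷ 1.04 ≈ 398.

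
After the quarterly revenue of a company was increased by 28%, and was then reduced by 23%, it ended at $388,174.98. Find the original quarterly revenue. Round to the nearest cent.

The overall multiplier applied was 1.28 × 0.77 = 0.9856.
So the original quarterly revenue was $388,174.98 ÷ 0.9856 ≈ $393,846.37.

$393,846.37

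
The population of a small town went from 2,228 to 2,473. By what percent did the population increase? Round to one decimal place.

Change: 2,473 − 2,228 = 245.
Relative to the original: 245 ÷ 2,228 ≈ 11.0%.
So the population increased by 11.0%.

11.0%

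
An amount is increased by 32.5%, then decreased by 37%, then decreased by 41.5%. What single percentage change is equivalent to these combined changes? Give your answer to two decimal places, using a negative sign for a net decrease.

-51.17%

A 32.5% increase multiplies by 1.325.
Then a 37% decrease: 1.325 × 0.63 = 0.83475.
Then a 41.5% decrease: 0.83475 × 0.585 = 0.48832875.
Overall factor 0.48832875, i.e. -51.17%.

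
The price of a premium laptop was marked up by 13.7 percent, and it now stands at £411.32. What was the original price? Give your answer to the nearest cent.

The overall multiplier applied was 1.137.
So the original price was £411.32 ÷ 1.137 ≈ £361.76.

£361.76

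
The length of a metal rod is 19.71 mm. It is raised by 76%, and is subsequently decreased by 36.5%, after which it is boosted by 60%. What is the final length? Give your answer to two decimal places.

Apply the 76% increase: 19.71 × 1.76 = 34.6896.
After the 36.5% decrease: 34.6896 × 0.635 = 22.027896.
60% increase: 22.027896 × 1.6 = 35.2446336 ≈ 35.24.

35.24 mm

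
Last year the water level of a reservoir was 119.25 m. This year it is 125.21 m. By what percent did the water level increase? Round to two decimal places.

5.00%

Change: 125.21 − 119.25 = 5.96.
Relative to the original: 5.96 ÷ 119.25 ≈ 5.00%.
So the water level increased by 5.00%.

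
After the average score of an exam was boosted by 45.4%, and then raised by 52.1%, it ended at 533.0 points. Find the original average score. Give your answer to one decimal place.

The overall multiplier applied was 1.454 × 1.521 = 2.211534.
So the original average score was 533.0 ÷ 2.211534 ≈ 241.0 points.

241.0 points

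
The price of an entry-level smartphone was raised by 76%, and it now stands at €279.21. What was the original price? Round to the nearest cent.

€158.64

The overall multiplier applied was 1.76.
So the original price was €279.21 ÷ 1.76 ≈ €158.64.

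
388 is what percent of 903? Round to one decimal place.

388 ÷ 903 ≈ 43.0%.

43.0%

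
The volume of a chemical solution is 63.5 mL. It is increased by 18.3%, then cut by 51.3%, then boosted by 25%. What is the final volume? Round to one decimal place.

18.3% increase: 63.5 × 1.183 = 75.1205.
After the 51.3% decrease: 75.1205 × 0.487 = 36.5836835.
25% increase: 36.5836835 × 1.25 = 45.729604375 ≈ 45.7.

45.7 mL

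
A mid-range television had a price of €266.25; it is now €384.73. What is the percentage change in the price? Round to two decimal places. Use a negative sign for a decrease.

44.50%

Change: €384.73 − €266.25 = €118.48.
Relative to the original: €118.48 ÷ €266.25 ≈ 44.50%.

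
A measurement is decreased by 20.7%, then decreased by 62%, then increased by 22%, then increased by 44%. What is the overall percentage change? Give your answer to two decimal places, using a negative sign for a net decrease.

-47.06%

A 20.7% decrease multiplies by 0.793.
Then a 62% decrease: 0.793 × 0.38 = 0.30134.
Then a 22% increase: 0.30134 × 1.22 = 0.3676348.
Then a 44% increase: 0.3676348 × 1.44 = 0.529394112.
Overall factor 0.529394112, i.e. -47.06%.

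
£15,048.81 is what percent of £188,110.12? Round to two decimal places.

£15,048.81 ÷ £188,110.12 ≈ 8.00%.

8.00%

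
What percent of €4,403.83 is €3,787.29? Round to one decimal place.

86.0%

€3,787.29 ÷ €4,403.83 ≈ 86.0%.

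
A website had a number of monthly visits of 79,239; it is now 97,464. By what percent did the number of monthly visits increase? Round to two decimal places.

Change: 97,464 − 79,239 = 18,225.
Relative to the original: 18,225 ÷ 79,239 ≈ 23.00%.
So the number of monthly visits increased by 23.00%.

23.00%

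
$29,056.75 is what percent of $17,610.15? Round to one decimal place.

165.0%

$29,056.75 ÷ $17,610.15 ≈ 165.0%.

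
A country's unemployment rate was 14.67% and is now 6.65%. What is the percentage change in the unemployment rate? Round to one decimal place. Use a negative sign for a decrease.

-54.7%

The change is 6.65 − 14.67 = -8.02 percentage points.
Relative to the original 14.67%, that is -8.02 ÷ 14.67 ≈ -54.7%.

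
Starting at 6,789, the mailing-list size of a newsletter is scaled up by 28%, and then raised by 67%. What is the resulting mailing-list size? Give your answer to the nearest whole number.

28% increase: 6,789 × 1.28 = 8689.92.
67% increase: 8689.92 × 1.67 = 14512.1664 ≈ 14,512.

14,512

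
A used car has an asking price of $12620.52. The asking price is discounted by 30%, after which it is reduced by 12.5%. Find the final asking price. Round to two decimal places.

$7730.07

Each change multiplies by a factor: 0.7 × 0.875 = 0.6125.
$12620.52 × 0.6125 = $7730.0685 ≈ $7730.07.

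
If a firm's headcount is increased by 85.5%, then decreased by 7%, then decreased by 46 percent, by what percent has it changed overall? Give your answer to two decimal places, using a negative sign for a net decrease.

-6.84%

An 85.5% increase multiplies by 1.855.
Then a 7% decrease: 1.855 × 0.93 = 1.72515.
Then a 46% decrease: 1.72515 × 0.54 = 0.931581.
Overall factor 0.931581, i.e. -6.84%.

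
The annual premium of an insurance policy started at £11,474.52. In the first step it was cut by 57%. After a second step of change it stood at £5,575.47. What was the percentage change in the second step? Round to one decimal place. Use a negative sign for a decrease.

13.0%

After the first step: £11,474.52 × 0.43 = £4934.0436.
Second-step multiplier: £5,575.47 ÷ £4934.0436 ≈ 1.13.
That is a change of 13.0%.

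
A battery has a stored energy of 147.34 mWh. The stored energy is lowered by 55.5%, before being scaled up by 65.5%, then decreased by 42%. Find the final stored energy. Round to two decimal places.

Each change multiplies by a factor: 0.445 × 1.655 × 0.58 = 0.4271555.
147.34 × 0.4271555 = 62.93709137 ≈ 62.94.

62.94 mWh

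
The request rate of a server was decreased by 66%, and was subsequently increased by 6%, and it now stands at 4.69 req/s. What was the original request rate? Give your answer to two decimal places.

The overall multiplier applied was 0.34 × 1.06 = 0.3604.
So the original request rate was 4.69 ÷ 0.3604 ≈ 13.01 req/s.

13.01 req/s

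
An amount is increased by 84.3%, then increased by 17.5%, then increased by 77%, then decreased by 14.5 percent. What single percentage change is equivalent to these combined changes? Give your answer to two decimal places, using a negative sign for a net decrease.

An 84.3% increase multiplies by 1.843.
Then a 17.5% increase: 1.843 × 1.175 = 2.165525.
Then a 77% increase: 2.165525 × 1.77 = 3.83297925.
Then a 14.5% decrease: 3.83297925 × 0.855 = 3.27719725875.
Overall factor 3.27719725875, i.e. 227.72%.

227.72%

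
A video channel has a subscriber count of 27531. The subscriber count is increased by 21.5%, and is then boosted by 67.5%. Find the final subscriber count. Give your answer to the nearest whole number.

Each change multiplies by a factor: 1.215 × 1.675 = 2.035125.
27531 × 2.035125 = 56029.026375 ≈ 56029.

56029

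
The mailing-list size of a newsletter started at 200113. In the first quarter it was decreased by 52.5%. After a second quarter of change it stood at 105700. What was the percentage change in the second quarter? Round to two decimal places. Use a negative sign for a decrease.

After the first quarter: 200113 × 0.475 = 95053.675.
Second-quarter multiplier: 105700 ÷ 95053.675 ≈ 1.112003.
That is a change of 11.20%.

11.20%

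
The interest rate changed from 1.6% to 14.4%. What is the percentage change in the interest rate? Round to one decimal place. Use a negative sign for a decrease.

800.0%

The change is 14.4 − 1.6 = 12.8 percentage points.
Relative to the original 1.6%, that is 12.8 ÷ 1.6 = 800.0%.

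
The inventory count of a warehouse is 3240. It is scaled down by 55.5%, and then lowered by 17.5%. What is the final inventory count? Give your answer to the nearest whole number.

55.5% decrease: 3240 × 0.445 = 1441.8.
After the 17.5% decrease: 1441.8 × 0.825 = 1189.485 ≈ 1189.

1189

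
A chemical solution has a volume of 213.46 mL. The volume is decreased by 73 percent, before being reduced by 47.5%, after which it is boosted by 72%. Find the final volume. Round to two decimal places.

Each change multiplies by a factor: 0.27 × 0.525 × 1.72 = 0.24381.
213.46 × 0.24381 = 52.0436826 ≈ 52.04.

52.04 mL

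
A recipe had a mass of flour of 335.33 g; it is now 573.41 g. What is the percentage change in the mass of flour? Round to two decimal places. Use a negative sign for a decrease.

Change: 573.41 − 335.33 = 238.08.
Relative to the original: 238.08 ÷ 335.33 ≈ 71.00%.

71.00%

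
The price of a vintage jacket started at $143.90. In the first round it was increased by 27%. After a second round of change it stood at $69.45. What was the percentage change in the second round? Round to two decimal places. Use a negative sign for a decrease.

-62.00%

After the first round: $143.90 × 1.27 = $182.753.
Second-round multiplier: $69.45 ÷ $182.753 ≈ 0.380021.
That is a change of -62.00%.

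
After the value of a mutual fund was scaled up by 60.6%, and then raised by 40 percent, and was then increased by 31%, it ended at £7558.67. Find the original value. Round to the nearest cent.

The overall multiplier applied was 1.606 × 1.4 × 1.31 = 2.945404.
So the original value was £7558.67 ÷ 2.945404 ≈ £2566.26.

£2566.26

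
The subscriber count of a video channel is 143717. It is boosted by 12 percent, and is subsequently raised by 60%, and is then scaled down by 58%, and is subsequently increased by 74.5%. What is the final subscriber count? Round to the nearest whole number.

Each change multiplies by a factor: 1.12 × 1.6 × 0.42 × 1.745 = 1.3133568.
143717 × 1.3133568 = 188751.6992256 ≈ 188752.

188752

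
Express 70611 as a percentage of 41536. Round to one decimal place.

170.0%

70611 ÷ 41536 ≈ 170.0%.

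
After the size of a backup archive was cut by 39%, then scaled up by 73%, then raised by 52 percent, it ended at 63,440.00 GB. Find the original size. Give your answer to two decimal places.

39,549.74 GB

The overall multiplier applied was 0.61 × 1.73 × 1.52 = 1.604056.
So the original size was 63,440.00 ÷ 1.604056 ≈ 39,549.74 GB.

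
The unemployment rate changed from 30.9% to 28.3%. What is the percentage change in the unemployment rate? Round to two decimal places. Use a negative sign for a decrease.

-8.41%

The change is 28.3 − 30.9 = -2.6 percentage points.
Relative to the original 30.9%, that is -2.6 ÷ 30.9 ≈ -8.41%.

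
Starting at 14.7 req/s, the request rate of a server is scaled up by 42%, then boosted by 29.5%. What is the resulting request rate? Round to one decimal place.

27.0 req/s

After the 42% increase: 14.7 × 1.42 = 20.874.
29.5% increase: 20.874 × 1.295 = 27.03183 ≈ 27.0.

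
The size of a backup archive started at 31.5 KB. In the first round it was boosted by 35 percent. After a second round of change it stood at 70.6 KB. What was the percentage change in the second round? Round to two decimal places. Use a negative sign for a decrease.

After the first round: 31.5 × 1.35 = 42.525.
Second-round multiplier: 70.6 ÷ 42.525 ≈ 1.6602.
That is a change of 66.02%.

66.02%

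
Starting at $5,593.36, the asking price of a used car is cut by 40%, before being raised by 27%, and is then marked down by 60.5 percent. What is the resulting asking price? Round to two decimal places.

$1,683.55

40% decrease: $5,593.36 × 0.6 = $3356.016.
Apply the 27% increase: $3356.016 × 1.27 = $4262.14032.
60.5% decrease: $4262.14032 × 0.395 = $1683.5454264 ≈ $1,683.55.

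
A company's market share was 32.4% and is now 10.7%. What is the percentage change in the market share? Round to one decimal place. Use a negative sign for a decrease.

-67.0%

The change is 10.7 − 32.4 = -21.7 percentage points.
Relative to the original 32.4%, that is -21.7 ÷ 32.4 ≈ -67.0%.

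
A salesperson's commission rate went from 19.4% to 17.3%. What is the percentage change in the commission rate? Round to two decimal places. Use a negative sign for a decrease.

-10.82%

The change is 17.3 − 19.4 = -2.1 percentage points.
Relative to the original 19.4%, that is -2.1 ÷ 19.4 ≈ -10.82%.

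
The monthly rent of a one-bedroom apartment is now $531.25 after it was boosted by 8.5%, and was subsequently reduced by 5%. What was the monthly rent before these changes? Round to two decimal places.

$515.40

Undoing the 5% decrease: $531.25 ÷ 0.95 ≈ $559.210526.
Undoing the 8.5% increase: $559.210526 ÷ 1.085 ≈ $515.40.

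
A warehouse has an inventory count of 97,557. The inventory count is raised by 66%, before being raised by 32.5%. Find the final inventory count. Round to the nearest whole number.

214,577

Each change multiplies by a factor: 1.66 × 1.325 = 2.1995.
97,557 × 2.1995 = 214576.6215 ≈ 214,577.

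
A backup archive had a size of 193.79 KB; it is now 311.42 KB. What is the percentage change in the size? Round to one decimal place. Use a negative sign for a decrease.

60.7%

Change: 311.42 − 193.79 = 117.63.
Relative to the original: 117.63 ÷ 193.79 ≈ 60.7%.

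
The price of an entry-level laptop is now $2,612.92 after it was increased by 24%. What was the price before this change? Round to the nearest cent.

$2,107.19

The overall multiplier applied was 1.24.
So the original price was $2,612.92 ÷ 1.24 ≈ $2,107.19.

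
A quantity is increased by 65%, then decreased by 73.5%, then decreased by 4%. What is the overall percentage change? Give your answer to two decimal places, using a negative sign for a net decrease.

A 65% increase multiplies by 1.65.
Then a 73.5% decrease: 1.65 × 0.265 = 0.43725.
Then a 4% decrease: 0.43725 × 0.96 = 0.41976.
Overall factor 0.41976, i.e. -58.02%.

-58.02%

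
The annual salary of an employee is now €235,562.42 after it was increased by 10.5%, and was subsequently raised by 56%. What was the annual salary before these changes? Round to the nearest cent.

€136,652.99

Undoing the 56% increase: €235,562.42 ÷ 1.56 ≈ €151001.551282.
Undoing the 10.5% increase: €151001.551282 ÷ 1.105 ≈ €136,652.99.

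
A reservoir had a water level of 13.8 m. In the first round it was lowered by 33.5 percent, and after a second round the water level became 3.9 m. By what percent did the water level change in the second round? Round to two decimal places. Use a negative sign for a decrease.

-57.50%

After the first round: 13.8 × 0.665 = 9.177.
Second-round multiplier: 3.9 ÷ 9.177 ≈ 0.424975.
That is a change of -57.50%.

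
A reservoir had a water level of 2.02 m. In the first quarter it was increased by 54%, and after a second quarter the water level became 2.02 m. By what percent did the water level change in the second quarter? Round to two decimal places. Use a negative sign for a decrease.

-35.06%

After the first quarter: 2.02 × 1.54 = 3.1108.
Second-quarter multiplier: 2.02 ÷ 3.1108 ≈ 0.649351.
That is a change of -35.06%.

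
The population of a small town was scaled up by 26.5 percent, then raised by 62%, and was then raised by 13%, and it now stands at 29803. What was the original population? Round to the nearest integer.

12870

Undoing the 13% increase: 29803 ÷ 1.13 ≈ 26374.336283.
Undoing the 62% increase: 26374.336283 ÷ 1.62 ≈ 16280.454496.
Undoing the 26.5% increase: 16280.454496 ÷ 1.265 ≈ 12870.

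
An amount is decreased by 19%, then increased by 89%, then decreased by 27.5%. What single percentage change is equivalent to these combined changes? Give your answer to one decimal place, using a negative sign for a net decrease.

11.0%

A 19% decrease multiplies by 0.81.
Then an 89% increase: 0.81 × 1.89 = 1.5309.
Then a 27.5% decrease: 1.5309 × 0.725 = 1.1099025.
Overall factor 1.1099025, i.e. 11.0%.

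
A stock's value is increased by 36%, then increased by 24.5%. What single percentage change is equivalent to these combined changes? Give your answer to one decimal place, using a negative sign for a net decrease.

A 36% increase multiplies by 1.36.
Then a 24.5% increase: 1.36 × 1.245 = 1.6932.
Overall factor 1.6932, i.e. 69.3%.

69.3%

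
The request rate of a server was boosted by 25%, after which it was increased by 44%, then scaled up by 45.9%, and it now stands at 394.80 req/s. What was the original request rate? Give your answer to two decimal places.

150.33 req/s

Undoing the 45.9% increase: 394.80 ÷ 1.459 ≈ 270.596299.
Undoing the 44% increase: 270.596299 ÷ 1.44 ≈ 187.914097.
Undoing the 25% increase: 187.914097 ÷ 1.25 ≈ 150.33 req/s.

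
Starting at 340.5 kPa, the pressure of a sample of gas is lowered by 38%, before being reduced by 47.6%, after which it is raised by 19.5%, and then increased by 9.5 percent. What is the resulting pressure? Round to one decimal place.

144.8 kPa

38% decrease: 340.5 × 0.62 = 211.11.
47.6% decrease: 211.11 × 0.524 = 110.62164.
Apply the 19.5% increase: 110.62164 × 1.195 = 132.1928598.
After the 9.5% increase: 132.1928598 × 1.095 = 144.751181481 ≈ 144.8.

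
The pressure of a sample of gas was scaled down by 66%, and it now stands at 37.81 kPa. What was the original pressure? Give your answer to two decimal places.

111.21 kPa

The overall multiplier applied was 0.34.
So the original pressure was 37.81 ÷ 0.34 ≈ 111.21 kPa.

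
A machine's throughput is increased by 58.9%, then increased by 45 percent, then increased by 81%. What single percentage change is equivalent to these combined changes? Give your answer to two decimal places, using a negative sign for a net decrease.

The combined multiplier is 1.589 × 1.45 × 1.81 = 4.1703305.
That corresponds to an increase of 317.03%.

317.03%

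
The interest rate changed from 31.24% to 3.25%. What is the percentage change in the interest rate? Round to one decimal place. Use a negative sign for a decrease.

The change is 3.25 − 31.24 = -27.99 percentage points.
Relative to the original 31.24%, that is -27.99 ÷ 31.24 ≈ -89.6%.

-89.6%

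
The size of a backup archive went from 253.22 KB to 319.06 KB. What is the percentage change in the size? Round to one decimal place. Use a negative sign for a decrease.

Change: 319.06 − 253.22 = 65.84.
Relative to the original: 65.84 ÷ 253.22 ≈ 26.0%.

26.0%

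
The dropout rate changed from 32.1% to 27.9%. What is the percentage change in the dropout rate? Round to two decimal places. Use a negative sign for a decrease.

-13.08%

The change is 27.9 − 32.1 = -4.2 percentage points.
Relative to the original 32.1%, that is -4.2 ÷ 32.1 ≈ -13.08%.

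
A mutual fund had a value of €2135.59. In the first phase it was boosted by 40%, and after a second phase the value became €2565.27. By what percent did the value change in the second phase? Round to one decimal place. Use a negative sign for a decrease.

After the first phase: €2135.59 × 1.4 = €2989.826.
Second-phase multiplier: €2565.27 ÷ €2989.826 ≈ 0.858.
That is a change of -14.2%.

-14.2%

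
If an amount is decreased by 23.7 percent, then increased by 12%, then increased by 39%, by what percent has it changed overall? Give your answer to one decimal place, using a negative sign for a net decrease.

The combined multiplier is 0.763 × 1.12 × 1.39 = 1.1878384.
That corresponds to an increase of 18.8%.

18.8%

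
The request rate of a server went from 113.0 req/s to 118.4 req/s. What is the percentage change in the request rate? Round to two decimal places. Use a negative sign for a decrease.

4.78%

Change: 118.4 − 113.0 = 5.4.
Relative to the original: 5.4 ÷ 113.0 ≈ 4.78%.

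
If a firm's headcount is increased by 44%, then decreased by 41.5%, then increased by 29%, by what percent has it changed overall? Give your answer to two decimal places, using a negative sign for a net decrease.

A 44% increase multiplies by 1.44.
Then a 41.5% decrease: 1.44 × 0.585 = 0.8424.
Then a 29% increase: 0.8424 × 1.29 = 1.086696.
Overall factor 1.086696, i.e. 8.67%.

8.67%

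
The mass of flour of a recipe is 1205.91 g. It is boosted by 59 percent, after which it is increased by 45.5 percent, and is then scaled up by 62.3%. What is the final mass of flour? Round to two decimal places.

4527.87 g

59% increase: 1205.91 × 1.59 = 1917.3969.
Apply the 45.5% increase: 1917.3969 × 1.455 = 2789.8124895.
62.3% increase: 2789.8124895 × 1.623 = 4527.8656704585 ≈ 4527.87.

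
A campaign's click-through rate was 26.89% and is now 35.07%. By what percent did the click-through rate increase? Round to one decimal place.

30.4%

The change is 35.07 − 26.89 = 8.18 percentage points.
Relative to the original 26.89%, that is 8.18 ÷ 26.89 ≈ 30.4%.
So the click-through rate rose by 30.4%.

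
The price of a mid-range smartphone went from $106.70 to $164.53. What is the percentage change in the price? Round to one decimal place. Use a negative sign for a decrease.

Change: $164.53 − $106.70 = $57.83.
Relative to the original: $57.83 ÷ $106.70 ≈ 54.2%.

54.2%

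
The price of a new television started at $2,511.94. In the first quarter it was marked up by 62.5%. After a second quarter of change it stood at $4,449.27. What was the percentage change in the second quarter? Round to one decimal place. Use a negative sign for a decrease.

9.0%

After the first quarter: $2,511.94 × 1.625 = $4081.9025.
Second-quarter multiplier: $4,449.27 ÷ $4081.9025 ≈ 1.09.
That is a change of 9.0%.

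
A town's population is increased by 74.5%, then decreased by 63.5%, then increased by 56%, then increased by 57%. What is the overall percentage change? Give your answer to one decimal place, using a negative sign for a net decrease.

56.0%

A 74.5% increase multiplies by 1.745.
Then a 63.5% decrease: 1.745 × 0.365 = 0.636925.
Then a 56% increase: 0.636925 × 1.56 = 0.993603.
Then a 57% increase: 0.993603 × 1.57 = 1.55995671.
Overall factor 1.55995671, i.e. 56.0%.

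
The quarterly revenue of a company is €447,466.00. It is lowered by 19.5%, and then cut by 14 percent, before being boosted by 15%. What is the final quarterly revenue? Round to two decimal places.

19.5% decrease: €447,466.00 × 0.805 = €360210.13.
Apply the 14% decrease: €360210.13 × 0.86 = €309780.7118.
15% increase: €309780.7118 × 1.15 = €356247.81857 ≈ €356,247.82.

€356,247.82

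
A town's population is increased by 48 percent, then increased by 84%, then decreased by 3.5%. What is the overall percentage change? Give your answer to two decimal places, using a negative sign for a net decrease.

The combined multiplier is 1.48 × 1.84 × 0.965 = 2.627888.
That corresponds to an increase of 162.79%.

162.79%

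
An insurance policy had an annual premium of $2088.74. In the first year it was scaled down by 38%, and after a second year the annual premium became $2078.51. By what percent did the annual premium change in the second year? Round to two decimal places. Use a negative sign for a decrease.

60.50%

After the first year: $2088.74 × 0.62 = $1295.0188.
Second-year multiplier: $2078.51 ÷ $1295.0188 ≈ 1.605004.
That is a change of 60.50%.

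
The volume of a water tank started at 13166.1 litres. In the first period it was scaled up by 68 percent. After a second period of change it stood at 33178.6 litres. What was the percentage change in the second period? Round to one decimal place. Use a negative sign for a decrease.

After the first period: 13166.1 × 1.68 = 22119.048.
Second-period multiplier: 33178.6 ÷ 22119.048 ≈ 1.5.
That is a change of 50.0%.

50.0%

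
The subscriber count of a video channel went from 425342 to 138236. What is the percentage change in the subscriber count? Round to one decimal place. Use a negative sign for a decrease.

Change: 138236 − 425342 = -287106.
Relative to the original: -287106 ÷ 425342 ≈ -67.5%.

-67.5%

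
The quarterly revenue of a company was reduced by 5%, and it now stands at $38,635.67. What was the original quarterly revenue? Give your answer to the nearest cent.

$40,669.13

The overall multiplier applied was 0.95.
So the original quarterly revenue was $38,635.67 ÷ 0.95 ≈ $40,669.13.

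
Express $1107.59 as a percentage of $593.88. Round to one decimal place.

$1107.59 ÷ $593.88 ≈ 186.5%.

186.5%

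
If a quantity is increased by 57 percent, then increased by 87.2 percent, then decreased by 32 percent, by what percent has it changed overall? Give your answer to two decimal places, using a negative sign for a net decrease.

A 57% increase multiplies by 1.57.
Then an 87.2% increase: 1.57 × 1.872 = 2.93904.
Then a 32% decrease: 2.93904 × 0.68 = 1.9985472.
Overall factor 1.9985472, i.e. 99.85%.

99.85%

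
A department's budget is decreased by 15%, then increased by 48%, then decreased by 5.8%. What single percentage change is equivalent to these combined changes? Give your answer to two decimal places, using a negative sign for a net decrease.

A 15% decrease multiplies by 0.85.
Then a 48% increase: 0.85 × 1.48 = 1.258.
Then a 5.8% decrease: 1.258 × 0.942 = 1.185036.
Overall factor 1.185036, i.e. 18.50%.

18.50%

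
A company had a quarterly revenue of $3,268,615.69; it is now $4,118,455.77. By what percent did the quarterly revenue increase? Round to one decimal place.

26.0%

Change: $4,118,455.77 − $3,268,615.69 = $849,840.08.
Relative to the original: $849,840.08 ÷ $3,268,615.69 ≈ 26.0%.
So the quarterly revenue increased by 26.0%.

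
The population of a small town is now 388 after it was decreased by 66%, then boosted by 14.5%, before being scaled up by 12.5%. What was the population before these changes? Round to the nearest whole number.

886

The overall multiplier applied was 0.34 × 1.145 × 1.125 = 0.4379625.
So the original population was 388 ÷ 0.4379625 ≈ 886.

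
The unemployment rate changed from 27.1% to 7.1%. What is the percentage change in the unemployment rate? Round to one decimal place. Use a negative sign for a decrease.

-73.8%

The change is 7.1 − 27.1 = -20.0 percentage points.
Relative to the original 27.1%, that is -20.0 ÷ 27.1 ≈ -73.8%.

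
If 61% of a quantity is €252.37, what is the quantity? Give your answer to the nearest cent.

€252.37 ÷ 0.61 ≈ €413.72.

€413.72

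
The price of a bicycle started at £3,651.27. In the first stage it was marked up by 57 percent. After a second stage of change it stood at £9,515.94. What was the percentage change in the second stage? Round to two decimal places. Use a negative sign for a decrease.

66.00%

After the first stage: £3,651.27 × 1.57 = £5732.4939.
Second-stage multiplier: £9,515.94 ÷ £5732.4939 ≈ 1.66.
That is a change of 66.00%.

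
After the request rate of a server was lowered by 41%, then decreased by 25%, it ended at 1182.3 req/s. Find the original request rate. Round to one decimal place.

2671.9 req/s

Undoing the 25% decrease: 1182.3 ÷ 0.75 = 1576.4.
Undoing the 41% decrease: 1576.4 ÷ 0.59 ≈ 2671.9 req/s.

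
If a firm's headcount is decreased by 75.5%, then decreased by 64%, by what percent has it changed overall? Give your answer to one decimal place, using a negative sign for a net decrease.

The combined multiplier is 0.245 × 0.36 = 0.0882.
That corresponds to a decrease of 91.2%.

-91.2%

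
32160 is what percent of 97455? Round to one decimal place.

32160 ÷ 97455 ≈ 33.0%.

33.0%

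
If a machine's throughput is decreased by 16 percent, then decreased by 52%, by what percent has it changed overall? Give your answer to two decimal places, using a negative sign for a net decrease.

-59.68%

A 16% decrease multiplies by 0.84.
Then a 52% decrease: 0.84 × 0.48 = 0.4032.
Overall factor 0.4032, i.e. -59.68%.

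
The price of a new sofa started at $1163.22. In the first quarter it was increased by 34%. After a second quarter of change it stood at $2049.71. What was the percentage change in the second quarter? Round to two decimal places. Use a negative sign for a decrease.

31.50%

After the first quarter: $1163.22 × 1.34 = $1558.7148.
Second-quarter multiplier: $2049.71 ÷ $1558.7148 ≈ 1.315.
That is a change of 31.50%.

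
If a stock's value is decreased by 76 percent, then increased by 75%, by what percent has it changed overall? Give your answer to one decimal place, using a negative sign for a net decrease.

-58.0%

The combined multiplier is 0.24 × 1.75 = 0.42.
That corresponds to a decrease of 58.0%.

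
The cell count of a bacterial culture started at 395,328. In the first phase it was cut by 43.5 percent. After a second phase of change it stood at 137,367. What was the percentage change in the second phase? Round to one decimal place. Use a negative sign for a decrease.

-38.5%

After the first phase: 395,328 × 0.565 = 223360.32.
Second-phase multiplier: 137,367 ÷ 223360.32 ≈ 0.615.
That is a change of -38.5%.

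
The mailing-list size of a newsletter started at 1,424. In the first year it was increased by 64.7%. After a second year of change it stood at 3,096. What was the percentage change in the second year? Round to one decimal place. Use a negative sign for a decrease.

32.0%

After the first year: 1,424 × 1.647 = 2345.328.
Second-year multiplier: 3,096 ÷ 2345.328 ≈ 1.32007.
That is a change of 32.0%.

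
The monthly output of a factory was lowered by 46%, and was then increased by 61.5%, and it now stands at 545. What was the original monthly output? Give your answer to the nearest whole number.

625

Undoing the 61.5% increase: 545 ÷ 1.615 ≈ 337.4613.
Undoing the 46% decrease: 337.4613 ÷ 0.54 ≈ 625.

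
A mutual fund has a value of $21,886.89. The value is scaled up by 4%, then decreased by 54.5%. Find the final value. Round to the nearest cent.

$10,356.88

Apply the 4% increase: $21,886.89 × 1.04 = $22762.3656.
Apply the 54.5% decrease: $22762.3656 × 0.455 = $10356.876348 ≈ $10,356.88.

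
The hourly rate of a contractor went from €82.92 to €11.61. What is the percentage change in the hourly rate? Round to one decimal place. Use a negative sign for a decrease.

Change: €11.61 − €82.92 = -€71.31.
Relative to the original: -€71.31 ÷ €82.92 ≈ -86.0%.

-86.0%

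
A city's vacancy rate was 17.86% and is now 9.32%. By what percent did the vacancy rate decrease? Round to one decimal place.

The change is 9.32 − 17.86 = -8.54 percentage points.
Relative to the original 17.86%, that is -8.54 ÷ 17.86 ≈ -47.8%.
So the vacancy rate fell by 47.8%.

47.8%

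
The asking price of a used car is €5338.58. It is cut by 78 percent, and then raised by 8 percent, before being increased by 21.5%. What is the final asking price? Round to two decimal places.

€1541.16

After the 78% decrease: €5338.58 × 0.22 = €1174.4876.
8% increase: €1174.4876 × 1.08 = €1268.446608.
After the 21.5% increase: €1268.446608 × 1.215 = €1541.16262872 ≈ €1541.16.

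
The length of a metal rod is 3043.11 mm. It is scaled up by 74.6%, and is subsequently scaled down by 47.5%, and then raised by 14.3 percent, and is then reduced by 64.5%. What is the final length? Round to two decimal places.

1131.87 mm

After the 74.6% increase: 3043.11 × 1.746 = 5313.27006.
47.5% decrease: 5313.27006 × 0.525 = 2789.4667815.
After the 14.3% increase: 2789.4667815 × 1.143 = 3188.3605312545.
Apply the 64.5% decrease: 3188.3605312545 × 0.355 = 1131.8679885953475 ≈ 1131.87.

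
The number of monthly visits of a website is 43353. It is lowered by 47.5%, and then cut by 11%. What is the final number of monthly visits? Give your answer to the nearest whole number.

Each change multiplies by a factor: 0.525 × 0.89 = 0.46725.
43353 × 0.46725 = 20256.68925 ≈ 20257.

20257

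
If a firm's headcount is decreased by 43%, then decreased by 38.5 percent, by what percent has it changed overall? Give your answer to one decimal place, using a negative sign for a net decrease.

-64.9%

A 43% decrease multiplies by 0.57.
Then a 38.5% decrease: 0.57 × 0.615 = 0.35055.
Overall factor 0.35055, i.e. -64.9%.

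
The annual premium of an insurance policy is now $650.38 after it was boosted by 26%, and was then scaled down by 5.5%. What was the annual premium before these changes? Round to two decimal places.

$546.22

The overall multiplier applied was 1.26 × 0.945 = 1.1907.
So the original annual premium was $650.38 ÷ 1.1907 ≈ $546.22.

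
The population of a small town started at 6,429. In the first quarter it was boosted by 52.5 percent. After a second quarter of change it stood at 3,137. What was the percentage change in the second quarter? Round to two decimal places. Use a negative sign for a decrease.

After the first quarter: 6,429 × 1.525 = 9804.225.
Second-quarter multiplier: 3,137 ÷ 9804.225 ≈ 0.319964.
That is a change of -68.00%.

-68.00%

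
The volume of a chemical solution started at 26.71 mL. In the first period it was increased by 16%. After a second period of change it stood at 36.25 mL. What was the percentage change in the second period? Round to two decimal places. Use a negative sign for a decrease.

17.00%

After the first period: 26.71 × 1.16 = 30.9836.
Second-period multiplier: 36.25 ÷ 30.9836 ≈ 1.169974.
That is a change of 17.00%.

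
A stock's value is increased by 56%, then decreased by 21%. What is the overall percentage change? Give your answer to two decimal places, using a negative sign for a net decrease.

23.24%

A 56% increase multiplies by 1.56.
Then a 21% decrease: 1.56 × 0.79 = 1.2324.
Overall factor 1.2324, i.e. 23.24%.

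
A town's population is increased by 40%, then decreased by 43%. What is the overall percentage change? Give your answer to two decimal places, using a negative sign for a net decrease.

-20.20%

A 40% increase multiplies by 1.4.
Then a 43% decrease: 1.4 × 0.57 = 0.798.
Overall factor 0.798, i.e. -20.20%.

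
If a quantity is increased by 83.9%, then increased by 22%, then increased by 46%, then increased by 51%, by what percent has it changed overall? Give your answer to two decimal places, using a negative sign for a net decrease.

An 83.9% increase multiplies by 1.839.
Then a 22% increase: 1.839 × 1.22 = 2.24358.
Then a 46% increase: 2.24358 × 1.46 = 3.2756268.
Then a 51% increase: 3.2756268 × 1.51 = 4.946196468.
Overall factor 4.946196468, i.e. 394.62%.

394.62%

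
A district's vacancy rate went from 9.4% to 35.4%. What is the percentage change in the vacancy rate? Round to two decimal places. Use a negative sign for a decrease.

276.60%

The change is 35.4 − 9.4 = 26.0 percentage points.
Relative to the original 9.4%, that is 26.0 ÷ 9.4 ≈ 276.60%.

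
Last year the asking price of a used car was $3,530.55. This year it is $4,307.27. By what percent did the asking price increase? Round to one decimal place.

22.0%

Change: $4,307.27 − $3,530.55 = $776.72.
Relative to the original: $776.72 ÷ $3,530.55 ≈ 22.0%.
So the asking price increased by 22.0%.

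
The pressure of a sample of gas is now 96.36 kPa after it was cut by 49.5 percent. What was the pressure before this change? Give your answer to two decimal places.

190.81 kPa

The overall multiplier applied was 0.505.
So the original pressure was 96.36 ÷ 0.505 ≈ 190.81 kPa.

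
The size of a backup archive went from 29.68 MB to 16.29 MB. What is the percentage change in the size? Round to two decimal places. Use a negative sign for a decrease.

-45.11%

Change: 16.29 − 29.68 = -13.39.
Relative to the original: -13.39 ÷ 29.68 ≈ -45.11%.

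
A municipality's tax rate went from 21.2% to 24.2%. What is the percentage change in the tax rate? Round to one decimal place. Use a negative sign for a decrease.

14.2%

The change is 24.2 − 21.2 = 3.0 percentage points.
Relative to the original 21.2%, that is 3.0 ÷ 21.2 ≈ 14.2%.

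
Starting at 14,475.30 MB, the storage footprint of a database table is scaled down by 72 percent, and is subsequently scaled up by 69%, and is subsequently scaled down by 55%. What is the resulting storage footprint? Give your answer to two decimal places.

Apply the 72% decrease: 14,475.30 × 0.28 = 4053.084.
After the 69% increase: 4053.084 × 1.69 = 6849.71196.
After the 55% decrease: 6849.71196 × 0.45 = 3082.370382 ≈ 3,082.37.

3,082.37 MB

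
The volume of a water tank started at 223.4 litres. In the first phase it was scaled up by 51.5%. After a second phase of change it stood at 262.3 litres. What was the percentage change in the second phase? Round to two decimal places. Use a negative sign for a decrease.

After the first phase: 223.4 × 1.515 = 338.451.
Second-phase multiplier: 262.3 ÷ 338.451 ≈ 0.775001.
That is a change of -22.50%.

-22.50%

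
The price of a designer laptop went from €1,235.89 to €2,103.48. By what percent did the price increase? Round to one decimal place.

70.2%

Change: €2,103.48 − €1,235.89 = €867.59.
Relative to the original: €867.59 ÷ €1,235.89 ≈ 70.2%.
So the price increased by 70.2%.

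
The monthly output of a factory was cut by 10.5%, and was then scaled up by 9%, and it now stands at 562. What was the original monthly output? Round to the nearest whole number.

576

Undoing the 9% increase: 562 ÷ 1.09 ≈ 515.59633.
Undoing the 10.5% decrease: 515.59633 ÷ 0.895 ≈ 576.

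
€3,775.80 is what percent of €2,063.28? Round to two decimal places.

€3,775.80 ÷ €2,063.28 ≈ 183.00%.

183.00%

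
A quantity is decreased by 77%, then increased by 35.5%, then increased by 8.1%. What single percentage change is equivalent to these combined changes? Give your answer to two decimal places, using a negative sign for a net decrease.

-66.31%

A 77% decrease multiplies by 0.23.
Then a 35.5% increase: 0.23 × 1.355 = 0.31165.
Then an 8.1% increase: 0.31165 × 1.081 = 0.33689365.
Overall factor 0.33689365, i.e. -66.31%.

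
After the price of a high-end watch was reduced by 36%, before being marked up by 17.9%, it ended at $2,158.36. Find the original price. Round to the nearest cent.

The overall multiplier applied was 0.64 × 1.179 = 0.75456.
So the original price was $2,158.36 ÷ 0.75456 ≈ $2,860.42.

$2,860.42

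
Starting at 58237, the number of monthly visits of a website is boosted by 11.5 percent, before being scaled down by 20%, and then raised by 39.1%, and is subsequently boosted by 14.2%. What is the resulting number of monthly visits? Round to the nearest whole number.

11.5% increase: 58237 × 1.115 = 64934.255.
Apply the 20% decrease: 64934.255 × 0.8 = 51947.404.
After the 39.1% increase: 51947.404 × 1.391 = 72258.838964.
14.2% increase: 72258.838964 × 1.142 = 82519.594096888 ≈ 82520.

82520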